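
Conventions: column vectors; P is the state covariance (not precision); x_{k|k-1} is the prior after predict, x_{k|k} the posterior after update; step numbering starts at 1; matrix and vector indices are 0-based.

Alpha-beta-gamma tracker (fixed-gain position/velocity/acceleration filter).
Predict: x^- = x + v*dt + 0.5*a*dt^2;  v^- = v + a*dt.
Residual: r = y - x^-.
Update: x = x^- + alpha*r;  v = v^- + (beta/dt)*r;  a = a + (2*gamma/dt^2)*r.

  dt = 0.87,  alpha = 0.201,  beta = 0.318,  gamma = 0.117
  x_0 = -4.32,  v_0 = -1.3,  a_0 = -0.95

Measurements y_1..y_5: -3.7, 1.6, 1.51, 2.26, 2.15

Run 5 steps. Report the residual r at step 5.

step 1: x_pred=-5.8105  r=2.1105  x^+=-5.3863  v^+=-1.3551  a^+=-0.2975
step 2: x_pred=-6.6778  r=8.2778  x^+=-5.0140  v^+=1.4118  a^+=2.2616
step 3: x_pred=-2.9298  r=4.4398  x^+=-2.0374  v^+=5.0022  a^+=3.6342
step 4: x_pred=3.6899  r=-1.4299  x^+=3.4025  v^+=7.6413  a^+=3.1922
step 5: x_pred=11.2585  r=-9.1085  x^+=9.4277  v^+=7.0892  a^+=0.3762

resid = -9.1085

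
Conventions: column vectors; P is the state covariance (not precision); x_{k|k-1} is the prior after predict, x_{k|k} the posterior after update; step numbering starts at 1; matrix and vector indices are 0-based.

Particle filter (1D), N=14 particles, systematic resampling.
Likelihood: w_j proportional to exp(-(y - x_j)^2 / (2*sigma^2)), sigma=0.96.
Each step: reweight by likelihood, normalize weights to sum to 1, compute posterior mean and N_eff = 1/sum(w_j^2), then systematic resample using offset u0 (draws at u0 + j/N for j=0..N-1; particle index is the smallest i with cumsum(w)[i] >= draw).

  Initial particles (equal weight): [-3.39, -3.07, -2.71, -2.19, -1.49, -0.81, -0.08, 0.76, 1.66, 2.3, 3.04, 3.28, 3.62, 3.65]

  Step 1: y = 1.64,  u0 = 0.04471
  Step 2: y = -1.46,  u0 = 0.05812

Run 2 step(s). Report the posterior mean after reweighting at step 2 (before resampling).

step 1: w=[0.0000, 0.0000, 0.0000, 0.0001, 0.0014, 0.0110, 0.0574, 0.1877, 0.2857, 0.2256, 0.0987, 0.0664, 0.0341, 0.0319]  mean=1.8775  Neff=5.3334  idx=[6, 7, 7, 8, 8, 8, 8, 9, 9, 9, 9, 10, 11, 13]
step 2: w=[0.6896, 0.1337, 0.1337, 0.0099, 0.0099, 0.0099, 0.0099, 0.0009, 0.0009, 0.0009, 0.0009, 0.0000, 0.0000, 0.0000]  mean=0.2219  Neff=1.9545  idx=[0, 0, 0, 0, 0, 0, 0, 0, 0, 1, 1, 2, 2, 6]

post_mean = 0.2219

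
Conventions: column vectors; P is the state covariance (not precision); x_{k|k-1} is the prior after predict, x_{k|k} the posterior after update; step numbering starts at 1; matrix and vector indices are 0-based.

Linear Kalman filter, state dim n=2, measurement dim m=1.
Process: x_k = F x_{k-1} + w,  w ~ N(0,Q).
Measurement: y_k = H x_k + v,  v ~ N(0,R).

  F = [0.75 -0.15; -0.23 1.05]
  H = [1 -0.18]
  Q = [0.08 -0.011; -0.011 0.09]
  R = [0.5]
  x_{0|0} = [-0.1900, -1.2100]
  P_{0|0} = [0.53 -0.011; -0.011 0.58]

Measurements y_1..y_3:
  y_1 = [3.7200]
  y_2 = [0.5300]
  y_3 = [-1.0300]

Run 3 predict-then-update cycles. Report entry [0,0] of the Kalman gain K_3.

K[0,0] = 0.2913

step 1: x^-=[0.0390, -1.2268]  P^-=[0.3936 -0.2028; -0.2028 0.7628]  S=[0.9914]  K=[0.4339; -0.3431]  nu=[3.4602]  x^+=[1.5404, -2.4139]  P^+=[0.2070 -0.0552; -0.0552 0.6461]
step 2: x^-=[1.5174, -2.8889]  P^-=[0.2234 -0.1939; -0.1939 0.8400]  S=[0.8204]  K=[0.3148; -0.4206]  nu=[-1.5074]  x^+=[1.0428, -2.2549]  P^+=[0.1421 -0.0852; -0.0852 0.6948]
step 3: x^-=[1.1203, -2.6075]  P^-=[0.1947 -0.2150; -0.2150 0.9047]  S=[0.8014]  K=[0.2913; -0.4715]  nu=[-2.6197]  x^+=[0.3573, -1.3724]  P^+=[0.1267 -0.1049; -0.1049 0.7266]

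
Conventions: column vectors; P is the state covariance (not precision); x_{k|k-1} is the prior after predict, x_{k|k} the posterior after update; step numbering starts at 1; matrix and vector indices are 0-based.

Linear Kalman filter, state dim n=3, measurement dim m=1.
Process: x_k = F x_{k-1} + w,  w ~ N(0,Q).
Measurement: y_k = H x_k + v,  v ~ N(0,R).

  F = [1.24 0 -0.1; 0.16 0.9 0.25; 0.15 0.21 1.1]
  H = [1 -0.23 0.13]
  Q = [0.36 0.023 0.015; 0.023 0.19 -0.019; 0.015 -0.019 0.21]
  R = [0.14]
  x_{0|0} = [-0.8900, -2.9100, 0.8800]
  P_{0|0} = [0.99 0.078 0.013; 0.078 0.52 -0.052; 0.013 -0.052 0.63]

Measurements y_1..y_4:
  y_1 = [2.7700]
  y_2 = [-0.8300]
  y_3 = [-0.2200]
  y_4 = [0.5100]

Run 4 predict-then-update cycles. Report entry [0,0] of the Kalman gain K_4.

K[0,0] = 0.8115

step 1: x^-=[-1.1916, -2.5414, 0.2234]  P^-=[1.8853 0.2992 0.1688; 0.2992 0.6760 0.2380; 0.1688 0.2380 1.0027]  S=[1.9700]  K=[0.9332; 0.0887; 0.1241]  nu=[3.3480]  x^+=[1.9328, -2.2445, 0.6387]  P^+=[0.1697 0.1362 -0.0593; 0.1362 0.6605 0.2163; -0.0593 0.2163 0.9724]
step 2: x^-=[2.3328, -1.5512, 0.5212]  P^-=[0.6453 0.1475 -0.1094; 0.1475 0.9220 0.6132; -0.1094 0.6132 1.5085]  S=[0.7266]  K=[0.8218; 0.0208; -0.0748]  nu=[-3.5873]  x^+=[-0.6154, -1.6258, 0.7896]  P^+=[0.1545 0.1350 -0.0648; 0.1350 0.9217 0.6143; -0.0648 0.6143 1.5044]
step 3: x^-=[-0.8421, -1.3643, 0.4348]  P^-=[0.6287 0.0924 -0.1868; 0.0924 1.3447 1.2220; -0.1868 1.2220 2.3454]  S=[0.7153]  K=[0.8153; -0.0811; -0.2279]  nu=[0.2518]  x^+=[-0.6368, -1.3847, 0.3774]  P^+=[0.1533 0.1397 -0.0540; 0.1397 1.3400 1.2087; -0.0540 1.2087 2.3083]
step 4: x^-=[-0.8274, -1.2538, 0.0289]  P^-=[0.6322 0.0270 -0.2722; 0.0270 2.0034 2.1449; -0.2722 2.1449 3.6150]  S=[0.7278]  K=[0.8115; -0.2130; -0.4061]  nu=[1.0453]  x^+=[0.0208, -1.4764, -0.3956]  P^+=[0.1529 0.1527 -0.0324; 0.1527 1.9704 2.0819; -0.0324 2.0819 3.4949]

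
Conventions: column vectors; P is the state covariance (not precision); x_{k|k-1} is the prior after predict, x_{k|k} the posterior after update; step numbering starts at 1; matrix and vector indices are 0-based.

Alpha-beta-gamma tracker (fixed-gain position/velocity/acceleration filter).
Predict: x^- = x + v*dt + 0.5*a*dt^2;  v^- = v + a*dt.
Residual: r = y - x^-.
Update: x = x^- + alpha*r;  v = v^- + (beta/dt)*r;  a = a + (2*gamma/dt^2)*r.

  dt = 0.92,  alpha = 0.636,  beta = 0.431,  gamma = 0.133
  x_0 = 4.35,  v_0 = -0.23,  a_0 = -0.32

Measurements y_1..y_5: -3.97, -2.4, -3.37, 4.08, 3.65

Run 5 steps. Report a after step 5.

a_post = 4.3778

step 1: x_pred=4.0030  r=-7.9730  x^+=-1.0678  v^+=-4.2596  a^+=-2.8257
step 2: x_pred=-6.1825  r=3.7825  x^+=-3.7768  v^+=-5.0872  a^+=-1.6370
step 3: x_pred=-9.1498  r=5.7798  x^+=-5.4738  v^+=-3.8855  a^+=0.1795
step 4: x_pred=-8.9725  r=13.0525  x^+=-0.6711  v^+=2.3945  a^+=4.2815
step 5: x_pred=3.3437  r=0.3063  x^+=3.5385  v^+=6.4769  a^+=4.3778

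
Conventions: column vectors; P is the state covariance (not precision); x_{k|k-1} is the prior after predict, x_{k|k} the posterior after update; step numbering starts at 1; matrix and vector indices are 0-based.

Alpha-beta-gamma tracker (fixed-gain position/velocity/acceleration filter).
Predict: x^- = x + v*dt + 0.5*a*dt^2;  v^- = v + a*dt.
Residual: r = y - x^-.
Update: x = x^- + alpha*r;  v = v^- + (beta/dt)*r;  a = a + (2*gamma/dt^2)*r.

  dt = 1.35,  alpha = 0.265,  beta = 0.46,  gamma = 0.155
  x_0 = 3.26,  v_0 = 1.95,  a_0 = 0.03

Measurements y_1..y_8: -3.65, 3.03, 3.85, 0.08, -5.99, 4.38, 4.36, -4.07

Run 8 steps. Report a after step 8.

step 1: x_pred=5.9198  r=-9.5698  x^+=3.3838  v^+=-1.2703  a^+=-1.5978
step 2: x_pred=0.2129  r=2.8171  x^+=0.9594  v^+=-2.4674  a^+=-1.1186
step 3: x_pred=-3.3910  r=7.2410  x^+=-1.4721  v^+=-1.5103  a^+=0.1130
step 4: x_pred=-3.4080  r=3.4880  x^+=-2.4837  v^+=-0.1692  a^+=0.7063
step 5: x_pred=-2.0684  r=-3.9216  x^+=-3.1076  v^+=-0.5519  a^+=0.0393
step 6: x_pred=-3.8168  r=8.1968  x^+=-1.6447  v^+=2.2942  a^+=1.4335
step 7: x_pred=2.7588  r=1.6012  x^+=3.1831  v^+=4.7751  a^+=1.7059
step 8: x_pred=11.1839  r=-15.2539  x^+=7.1416  v^+=1.8804  a^+=-0.8887

a_post = -0.8887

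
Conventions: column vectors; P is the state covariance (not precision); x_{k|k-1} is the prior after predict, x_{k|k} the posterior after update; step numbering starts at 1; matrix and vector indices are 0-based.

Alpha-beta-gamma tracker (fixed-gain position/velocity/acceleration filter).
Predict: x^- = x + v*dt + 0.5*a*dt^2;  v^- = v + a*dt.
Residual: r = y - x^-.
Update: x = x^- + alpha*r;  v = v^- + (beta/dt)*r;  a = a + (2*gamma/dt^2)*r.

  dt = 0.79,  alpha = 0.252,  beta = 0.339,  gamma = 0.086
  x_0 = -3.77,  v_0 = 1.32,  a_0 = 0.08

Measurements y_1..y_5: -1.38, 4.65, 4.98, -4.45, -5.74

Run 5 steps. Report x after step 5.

x_post = 3.7992

step 1: x_pred=-2.7022  r=1.3222  x^+=-2.3690  v^+=1.9506  a^+=0.4444
step 2: x_pred=-0.6894  r=5.3394  x^+=0.6561  v^+=4.5929  a^+=1.9159
step 3: x_pred=4.8824  r=0.0976  x^+=4.9070  v^+=6.1483  a^+=1.9428
step 4: x_pred=10.3704  r=-14.8204  x^+=6.6357  v^+=1.3235  a^+=-2.1416
step 5: x_pred=7.0130  r=-12.7530  x^+=3.7992  v^+=-5.8408  a^+=-5.6563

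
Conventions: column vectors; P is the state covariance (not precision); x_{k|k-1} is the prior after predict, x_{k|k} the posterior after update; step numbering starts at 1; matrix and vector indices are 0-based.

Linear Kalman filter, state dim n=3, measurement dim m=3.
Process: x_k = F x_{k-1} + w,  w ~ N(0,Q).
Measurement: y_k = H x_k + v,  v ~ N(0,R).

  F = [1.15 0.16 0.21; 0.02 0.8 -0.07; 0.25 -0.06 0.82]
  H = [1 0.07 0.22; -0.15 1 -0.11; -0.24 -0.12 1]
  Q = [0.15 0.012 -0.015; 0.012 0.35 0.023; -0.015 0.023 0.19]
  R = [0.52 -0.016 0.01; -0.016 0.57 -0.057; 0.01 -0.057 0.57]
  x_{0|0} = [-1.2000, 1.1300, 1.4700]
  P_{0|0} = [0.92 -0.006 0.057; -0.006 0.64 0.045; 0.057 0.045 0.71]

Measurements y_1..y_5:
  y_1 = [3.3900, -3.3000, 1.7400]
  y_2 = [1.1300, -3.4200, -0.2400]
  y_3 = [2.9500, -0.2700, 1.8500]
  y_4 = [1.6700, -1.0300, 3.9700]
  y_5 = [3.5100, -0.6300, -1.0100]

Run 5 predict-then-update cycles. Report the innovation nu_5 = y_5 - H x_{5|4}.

innov = [0.2517, 0.7815, -3.2194]

step 1: x^-=[-0.8905, 0.7771, 0.8376]  P^-=[1.4427 0.1018 0.4279; 0.1018 0.7581 -0.0154; 0.4279 -0.0154 0.7463]  S=[2.2046 -0.1611 0.2122; -0.1611 1.3565 -0.2692; 0.2122 -0.2692 1.2145]  K=[0.7041 -0.0509 -0.0772; 0.1100 0.5614 -0.0025; 0.2209 0.0051 0.4940]  nu=[4.0418, -4.1185, 0.7819]  x^+=[2.1043, -1.0924, 2.0957]  P^+=[0.3528 0.0229 0.0534; 0.0229 0.3231 0.0120; 0.0534 0.0120 0.2977]
step 2: x^-=[2.6853, -0.9785, 2.3101]  P^-=[0.6730 0.0761 0.1885; 0.0761 0.5576 0.0046; 0.1885 0.0046 0.4334]  S=[1.3104 -0.0391 0.1075; -0.0391 1.1304 -0.1829; 0.1075 -0.1829 0.9630]  K=[0.5524 -0.0291 -0.0487; 0.1033 0.4859 -0.0030; 0.1856 0.0052 0.3828]  nu=[-1.9950, -1.7845, -2.0231]  x^+=[1.7336, -2.0458, 1.1561]  P^+=[0.2749 0.0239 0.0483; 0.0239 0.2803 0.0110; 0.0483 0.0110 0.2327]
step 3: x^-=[1.9091, -1.6829, 1.5041]  P^-=[0.5639 0.0709 0.1501; 0.0709 0.5300 0.0095; 0.1501 0.0095 0.3826]  S=[1.1813 -0.0220 0.0873; -0.0220 1.0989 -0.1670; 0.0873 -0.1670 0.9225]  K=[0.5125 -0.0242 -0.0461; 0.1021 0.4736 -0.0010; 0.1725 0.0080 0.3596]  nu=[0.8278, 1.8647, 0.6021]  x^+=[2.2604, -0.7159, 1.8784]  P^+=[0.2550 0.0237 0.0443; 0.0237 0.2732 0.0120; 0.0443 0.0120 0.2183]
step 4: x^-=[2.8794, -0.6590, 2.1483]  P^-=[0.5348 0.0700 0.1381; 0.0700 0.5253 0.0112; 0.1381 0.0112 0.3700]  S=[1.1462 -0.0165 0.0804; -0.0165 1.0929 -0.1628; 0.0804 -0.1628 0.9134]  K=[0.5003 -0.0226 -0.0466; 0.1021 0.4714 -0.0001; 0.1675 0.0093 0.3542]  nu=[-1.6359, 0.2972, 2.4337]  x^+=[1.9409, -0.6863, 2.7392]  P^+=[0.2491 0.0238 0.0424; 0.0238 0.2720 0.0124; 0.0424 0.0124 0.2147]
step 5: x^-=[2.6975, -0.7019, 2.7725]  P^-=[0.5259 0.0701 0.1339; 0.0701 0.5245 0.0117; 0.1339 0.0117 0.3664]  S=[1.1353 -0.0144 0.0778; -0.0144 1.0916 -0.1615; 0.0778 -0.1615 0.9111]  K=[0.4964 -0.0220 -0.0470; 0.1023 0.4711 0.0001; 0.1656 0.0098 0.3529]  nu=[0.2517, 0.7815, -3.2194]  x^+=[2.9566, -0.3085, 1.6859]  P^+=[0.2472 0.0239 0.0416; 0.0239 0.2718 0.0126; 0.0416 0.0126 0.2137]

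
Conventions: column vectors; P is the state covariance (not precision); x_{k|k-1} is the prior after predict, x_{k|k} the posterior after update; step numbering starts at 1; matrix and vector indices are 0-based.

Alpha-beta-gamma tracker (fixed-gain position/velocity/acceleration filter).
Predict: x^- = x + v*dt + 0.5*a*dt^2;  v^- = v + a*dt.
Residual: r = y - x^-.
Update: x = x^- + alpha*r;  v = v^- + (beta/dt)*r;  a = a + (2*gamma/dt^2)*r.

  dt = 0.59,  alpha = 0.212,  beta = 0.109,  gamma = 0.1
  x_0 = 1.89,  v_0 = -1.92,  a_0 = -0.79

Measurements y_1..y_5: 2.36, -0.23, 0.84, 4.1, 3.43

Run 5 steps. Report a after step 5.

step 1: x_pred=0.6197  r=1.7403  x^+=0.9886  v^+=-2.0646  a^+=0.2099
step 2: x_pred=-0.1929  r=-0.0371  x^+=-0.2008  v^+=-1.9476  a^+=0.1886
step 3: x_pred=-1.3171  r=2.1571  x^+=-0.8598  v^+=-1.4378  a^+=1.4279
step 4: x_pred=-1.4595  r=5.5595  x^+=-0.2809  v^+=0.4317  a^+=4.6221
step 5: x_pred=0.7783  r=2.6517  x^+=1.3405  v^+=3.6487  a^+=6.1457

a_post = 6.1457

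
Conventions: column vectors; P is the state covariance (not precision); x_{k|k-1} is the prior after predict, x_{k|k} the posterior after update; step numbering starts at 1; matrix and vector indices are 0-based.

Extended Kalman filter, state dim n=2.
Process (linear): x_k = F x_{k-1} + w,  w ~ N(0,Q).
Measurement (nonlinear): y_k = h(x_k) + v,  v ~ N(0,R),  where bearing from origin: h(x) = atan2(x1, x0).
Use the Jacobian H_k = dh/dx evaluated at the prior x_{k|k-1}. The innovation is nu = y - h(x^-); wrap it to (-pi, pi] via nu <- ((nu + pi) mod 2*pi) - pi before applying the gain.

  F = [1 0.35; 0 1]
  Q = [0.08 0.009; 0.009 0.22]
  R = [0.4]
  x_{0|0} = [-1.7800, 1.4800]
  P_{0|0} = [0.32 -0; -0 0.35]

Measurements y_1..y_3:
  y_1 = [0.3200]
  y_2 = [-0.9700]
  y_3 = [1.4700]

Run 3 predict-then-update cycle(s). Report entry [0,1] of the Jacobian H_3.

H_jac[0,1] = 0.1925

step 1: x^-=[-1.2620, 1.4800]  P^-=[0.4429 0.1315; 0.1315 0.5700]  H_jac=[-0.3912 -0.3336]  S=[0.5655]  K=[-0.3839; -0.4272]  nu=[-1.9569]  x^+=[-0.5107, 2.3160]  P^+=[0.3595 0.0387; 0.0387 0.4668]
step 2: x^-=[0.2999, 2.3160]  P^-=[0.5238 0.2111; 0.2111 0.6868]  H_jac=[-0.4247 0.0550]  S=[0.4867]  K=[-0.4332; -0.1066]  nu=[-2.4120]  x^+=[1.3448, 2.5731]  P^+=[0.4325 0.1886; 0.1886 0.6813]
step 3: x^-=[2.2454, 2.5731]  P^-=[0.7280 0.4361; 0.4361 0.9013]  H_jac=[-0.2206 0.1925]  S=[0.4318]  K=[-0.1775; 0.1790]  nu=[0.6167]  x^+=[2.1359, 2.6835]  P^+=[0.7144 0.4498; 0.4498 0.8874]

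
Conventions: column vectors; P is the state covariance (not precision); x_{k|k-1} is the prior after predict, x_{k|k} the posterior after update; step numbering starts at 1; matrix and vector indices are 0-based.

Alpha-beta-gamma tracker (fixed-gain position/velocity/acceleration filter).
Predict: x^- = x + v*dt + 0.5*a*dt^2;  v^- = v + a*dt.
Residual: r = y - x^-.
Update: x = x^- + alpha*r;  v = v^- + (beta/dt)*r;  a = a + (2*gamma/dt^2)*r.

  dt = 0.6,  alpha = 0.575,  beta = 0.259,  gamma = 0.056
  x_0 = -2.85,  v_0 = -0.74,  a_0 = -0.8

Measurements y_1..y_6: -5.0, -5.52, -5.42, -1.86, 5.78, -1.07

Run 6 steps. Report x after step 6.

step 1: x_pred=-3.4380  r=-1.5620  x^+=-4.3361  v^+=-1.8943  a^+=-1.2860
step 2: x_pred=-5.7042  r=0.1842  x^+=-5.5983  v^+=-2.5863  a^+=-1.2287
step 3: x_pred=-7.3712  r=1.9512  x^+=-6.2493  v^+=-2.4812  a^+=-0.6216
step 4: x_pred=-7.8499  r=5.9899  x^+=-4.4057  v^+=-0.2686  a^+=1.2419
step 5: x_pred=-4.3433  r=10.1233  x^+=1.4776  v^+=4.8465  a^+=4.3914
step 6: x_pred=5.1759  r=-6.2459  x^+=1.5845  v^+=4.7852  a^+=2.4482

x_post = 1.5845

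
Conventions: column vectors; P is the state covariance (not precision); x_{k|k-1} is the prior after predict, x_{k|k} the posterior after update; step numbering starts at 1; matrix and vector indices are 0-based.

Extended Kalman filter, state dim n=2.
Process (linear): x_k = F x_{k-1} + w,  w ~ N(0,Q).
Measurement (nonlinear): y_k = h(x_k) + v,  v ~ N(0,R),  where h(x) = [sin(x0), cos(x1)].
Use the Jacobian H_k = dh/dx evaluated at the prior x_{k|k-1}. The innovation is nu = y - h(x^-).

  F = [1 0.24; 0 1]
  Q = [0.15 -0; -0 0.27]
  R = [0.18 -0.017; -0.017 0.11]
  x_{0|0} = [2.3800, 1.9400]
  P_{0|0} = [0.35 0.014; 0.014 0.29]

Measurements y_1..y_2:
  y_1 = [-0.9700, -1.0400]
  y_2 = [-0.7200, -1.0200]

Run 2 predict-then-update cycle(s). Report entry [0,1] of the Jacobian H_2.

step 1: x^-=[2.8456, 1.9400]  P^-=[0.5234 0.0836; 0.0836 0.5600]  H_jac=[-0.9565 0.0000; 0.0000 -0.9326]  S=[0.6589 0.0576; 0.0576 0.5971]  K=[-0.7548 -0.0578; -0.0453 -0.8703]  nu=[-1.2617, -0.6791]  x^+=[3.8372, 2.5882]  P^+=[0.1410 -0.0069; -0.0069 0.1018]
step 2: x^-=[4.4584, 2.5882]  P^-=[0.2935 0.0175; 0.0175 0.3718]  H_jac=[-0.2513 0.0000; 0.0000 -0.5255]  S=[0.1985 -0.0147; -0.0147 0.2127]  K=[-0.3767 -0.0692; -0.0906 -0.9250]  nu=[0.2479, -0.1692]  x^+=[4.3767, 2.7223]  P^+=[0.2651 0.0023; 0.0023 0.1907]

H_jac[0,1] = 0.0000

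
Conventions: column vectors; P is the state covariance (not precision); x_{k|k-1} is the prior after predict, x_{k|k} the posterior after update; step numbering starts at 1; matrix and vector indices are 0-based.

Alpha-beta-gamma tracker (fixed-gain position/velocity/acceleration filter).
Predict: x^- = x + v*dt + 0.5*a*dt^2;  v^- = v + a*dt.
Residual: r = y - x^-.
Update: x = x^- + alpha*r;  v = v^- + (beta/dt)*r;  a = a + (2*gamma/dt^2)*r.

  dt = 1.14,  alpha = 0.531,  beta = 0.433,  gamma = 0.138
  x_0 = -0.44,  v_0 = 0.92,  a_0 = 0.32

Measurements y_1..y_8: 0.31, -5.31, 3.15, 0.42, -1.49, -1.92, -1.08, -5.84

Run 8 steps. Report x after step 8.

x_post = -4.2963

step 1: x_pred=0.8167  r=-0.5067  x^+=0.5477  v^+=1.0923  a^+=0.2124
step 2: x_pred=1.9309  r=-7.2409  x^+=-1.9140  v^+=-1.4158  a^+=-1.3254
step 3: x_pred=-4.3893  r=7.5393  x^+=-0.3859  v^+=-0.0632  a^+=0.2758
step 4: x_pred=-0.2788  r=0.6988  x^+=0.0923  v^+=0.5166  a^+=0.4241
step 5: x_pred=0.9568  r=-2.4468  x^+=-0.3424  v^+=0.0708  a^+=-0.0955
step 6: x_pred=-0.3238  r=-1.5962  x^+=-1.1714  v^+=-0.6444  a^+=-0.4345
step 7: x_pred=-2.1883  r=1.1083  x^+=-1.5998  v^+=-0.7187  a^+=-0.1991
step 8: x_pred=-2.5485  r=-3.2915  x^+=-4.2963  v^+=-2.1959  a^+=-0.8981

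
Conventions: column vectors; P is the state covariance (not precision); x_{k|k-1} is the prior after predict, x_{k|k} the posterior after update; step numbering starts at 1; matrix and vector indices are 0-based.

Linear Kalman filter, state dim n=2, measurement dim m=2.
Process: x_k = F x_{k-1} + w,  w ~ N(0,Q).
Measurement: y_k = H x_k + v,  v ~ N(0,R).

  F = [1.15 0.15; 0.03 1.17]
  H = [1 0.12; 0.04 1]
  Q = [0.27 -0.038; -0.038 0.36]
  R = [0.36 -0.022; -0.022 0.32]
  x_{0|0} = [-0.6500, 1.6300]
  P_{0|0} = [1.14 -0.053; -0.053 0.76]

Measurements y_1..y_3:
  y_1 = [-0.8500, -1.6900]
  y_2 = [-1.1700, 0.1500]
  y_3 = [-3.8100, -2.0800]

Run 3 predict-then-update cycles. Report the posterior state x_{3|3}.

step 1: x^-=[-0.5030, 1.8876]  P^-=[1.7765 0.0632; 0.0632 1.3977]  S=[2.1717 0.2802; 0.2802 1.7256]  K=[0.8288 -0.0568; 0.0016 0.8112]  nu=[-0.5735, -3.5575]  x^+=[-0.7762, -0.9991]  P^+=[0.3055 -0.0486; -0.0486 0.2615]
step 2: x^-=[-1.0425, -1.1922]  P^-=[0.6631 -0.0472; -0.0472 0.7148]  S=[1.0220 0.0428; 0.0428 1.0321]  K=[0.6452 -0.0468; 0.0088 0.6904]  nu=[0.0155, 1.3839]  x^+=[-1.0973, -0.2366]  P^+=[0.2379 -0.0387; -0.0387 0.2223]
step 3: x^-=[-1.2974, -0.3098]  P^-=[0.5763 -0.0430; -0.0430 0.6618]  S=[0.9355 0.0372; 0.0372 0.9793]  K=[0.6123 -0.0437; 0.0121 0.6736]  nu=[-2.4755, -1.7183]  x^+=[-2.7380, -1.4971]  P^+=[0.2258 -0.0365; -0.0365 0.2167]

x_post = [-2.7380, -1.4971]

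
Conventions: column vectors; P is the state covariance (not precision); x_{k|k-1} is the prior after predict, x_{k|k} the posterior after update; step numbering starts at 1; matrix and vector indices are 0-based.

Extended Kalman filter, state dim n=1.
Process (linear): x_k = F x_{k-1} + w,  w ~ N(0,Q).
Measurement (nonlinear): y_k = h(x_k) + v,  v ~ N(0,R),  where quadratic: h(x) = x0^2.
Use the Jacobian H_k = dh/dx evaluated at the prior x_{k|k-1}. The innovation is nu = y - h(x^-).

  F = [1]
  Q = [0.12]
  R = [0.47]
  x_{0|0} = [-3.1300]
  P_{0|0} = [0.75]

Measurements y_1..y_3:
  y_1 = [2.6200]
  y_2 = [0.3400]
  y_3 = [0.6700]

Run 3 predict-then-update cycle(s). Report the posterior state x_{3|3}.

step 1: x^-=[-3.1300]  P^-=[0.8700]  H_jac=[-6.2600]  S=[34.5632]  K=[-0.1576]  nu=[-7.1769]  x^+=[-1.9991]  P^+=[0.0118]
step 2: x^-=[-1.9991]  P^-=[0.1318]  H_jac=[-3.9982]  S=[2.5774]  K=[-0.2045]  nu=[-3.6565]  x^+=[-1.2514]  P^+=[0.0240]
step 3: x^-=[-1.2514]  P^-=[0.1440]  H_jac=[-2.5027]  S=[1.3722]  K=[-0.2627]  nu=[-0.8959]  x^+=[-1.0160]  P^+=[0.0493]

x_post = [-1.0160]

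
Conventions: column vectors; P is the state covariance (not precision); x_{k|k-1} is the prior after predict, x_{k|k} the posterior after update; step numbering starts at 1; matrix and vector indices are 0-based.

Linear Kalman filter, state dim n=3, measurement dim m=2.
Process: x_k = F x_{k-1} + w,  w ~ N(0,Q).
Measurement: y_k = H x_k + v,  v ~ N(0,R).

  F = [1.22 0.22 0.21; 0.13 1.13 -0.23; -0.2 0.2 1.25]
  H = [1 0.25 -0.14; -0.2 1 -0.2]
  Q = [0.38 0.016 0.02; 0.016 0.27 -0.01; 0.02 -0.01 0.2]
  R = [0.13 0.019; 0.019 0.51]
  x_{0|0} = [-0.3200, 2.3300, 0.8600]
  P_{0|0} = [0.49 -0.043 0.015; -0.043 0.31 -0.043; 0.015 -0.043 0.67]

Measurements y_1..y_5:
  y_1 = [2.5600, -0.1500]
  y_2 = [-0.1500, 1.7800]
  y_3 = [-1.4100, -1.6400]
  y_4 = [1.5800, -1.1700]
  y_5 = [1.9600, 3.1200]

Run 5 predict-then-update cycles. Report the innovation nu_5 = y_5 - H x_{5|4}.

innov = [-0.0834, 5.4854]

step 1: x^-=[0.3028, 2.3935, 1.6050]  P^-=[1.1345 0.0661 0.0900; 0.0661 0.7184 -0.1923; 0.0900 -0.1923 1.2533]  S=[1.3553 0.0906; 0.0906 1.3816]  K=[0.8524 -0.1853; 0.1659 0.5274; -0.0766 -0.3286]  nu=[1.8835, -2.1619]  x^+=[2.3090, 1.5658, 2.1713]  P^+=[0.1310 -0.0285 0.1184; -0.0285 0.2810 0.0729; 0.1184 0.0729 1.0916]
step 2: x^-=[3.6174, 1.5701, 2.5654]  P^-=[0.6888 -0.0025 0.4799; -0.0025 0.6354 -0.1337; 0.4799 -0.1337 1.9016]  S=[0.7695 0.0338; 0.0338 1.3419]  K=[0.8156 -0.1966; 0.2060 0.4886; 0.2545 -0.4610]  nu=[-3.8008, 1.4464]  x^+=[0.2330, 1.4938, 0.9312]  P^+=[0.1359 -0.0150 0.2130; -0.0150 0.2756 0.1272; 0.2130 0.1272 1.5745]
step 3: x^-=[0.8085, 1.5041, 1.4161]  P^-=[0.7778 -0.0213 0.7654; -0.0213 0.6242 -0.1827; 0.7654 -0.1827 2.6350]  S=[0.7863 -0.0239; -0.0239 1.4135]  K=[0.8395 -0.2192; 0.2183 0.4741; 0.4279 -0.6031]  nu=[-2.3962, -2.6992]  x^+=[-0.6114, -0.2988, 2.0188]  P^+=[0.1469 -0.0101 0.2817; -0.0101 0.2739 0.1498; 0.2817 0.1498 1.9645]
step 4: x^-=[-0.3878, -0.8814, 2.5860]  P^-=[0.8514 -0.0451 0.9752; -0.0451 0.6285 -0.2513; 0.9752 -0.2513 3.2212]  S=[0.8058 -0.0668; -0.0668 1.4979]  K=[0.8536 -0.2359; 0.2215 0.4690; 0.5141 -0.7051]  nu=[2.5502, 0.1511]  x^+=[1.7534, -0.2456, 3.7906]  P^+=[0.1540 -0.0085 0.3241; -0.0085 0.2733 0.1580; 0.3241 0.1580 2.2151]
step 5: x^-=[2.8812, -0.9214, 4.3384]  P^-=[0.8962 -0.0632 1.1049; -0.0632 0.6348 -0.3039; 1.1049 -0.3039 3.5958]  S=[0.8167 -0.0932; -0.0932 1.5597]  K=[0.8606 -0.2457; 0.2224 0.4673; 0.5562 -0.7644]  nu=[-0.0834, 5.4854]  x^+=[1.4617, 1.6235, 0.0990]  P^+=[0.1578 -0.0080 0.3470; -0.0080 0.2731 0.1606; 0.3470 0.1606 2.3525]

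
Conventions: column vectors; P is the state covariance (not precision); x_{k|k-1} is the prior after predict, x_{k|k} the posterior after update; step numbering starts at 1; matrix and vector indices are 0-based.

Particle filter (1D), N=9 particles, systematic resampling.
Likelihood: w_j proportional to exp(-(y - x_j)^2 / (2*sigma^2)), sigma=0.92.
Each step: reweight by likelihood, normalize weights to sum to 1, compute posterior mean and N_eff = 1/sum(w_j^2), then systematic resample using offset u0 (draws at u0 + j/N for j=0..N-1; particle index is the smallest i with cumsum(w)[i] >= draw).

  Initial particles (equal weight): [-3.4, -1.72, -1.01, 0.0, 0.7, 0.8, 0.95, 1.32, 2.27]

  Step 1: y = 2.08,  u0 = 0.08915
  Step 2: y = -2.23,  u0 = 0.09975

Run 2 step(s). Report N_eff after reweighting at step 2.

N_eff = 3.9712

step 1: w=[0.0000, 0.0001, 0.0012, 0.0264, 0.1102, 0.1289, 0.1596, 0.2413, 0.3323]  mean=1.4034  Neff=4.4725  idx=[4, 5, 6, 6, 7, 7, 8, 8, 8]
step 2: w=[0.3698, 0.2601, 0.1500, 0.1500, 0.0345, 0.0345, 0.0004, 0.0004, 0.0004]  mean=0.8455  Neff=3.9712  idx=[0, 0, 0, 1, 1, 2, 2, 3, 5]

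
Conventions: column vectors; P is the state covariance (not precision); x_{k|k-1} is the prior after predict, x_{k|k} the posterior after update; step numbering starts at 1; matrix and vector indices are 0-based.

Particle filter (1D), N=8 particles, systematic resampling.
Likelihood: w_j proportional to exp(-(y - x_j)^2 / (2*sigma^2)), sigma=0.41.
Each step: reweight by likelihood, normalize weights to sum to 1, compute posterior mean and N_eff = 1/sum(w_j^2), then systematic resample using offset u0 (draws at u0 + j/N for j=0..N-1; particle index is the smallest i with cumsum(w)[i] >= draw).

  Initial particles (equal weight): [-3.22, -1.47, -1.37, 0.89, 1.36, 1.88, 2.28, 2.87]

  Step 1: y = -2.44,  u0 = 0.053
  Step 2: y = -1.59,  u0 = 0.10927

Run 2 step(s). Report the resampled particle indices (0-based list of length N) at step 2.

step 1: w=[0.6350, 0.2362, 0.1288, 0.0000, 0.0000, 0.0000, 0.0000, 0.0000]  mean=-2.5684  Neff=2.1024  idx=[0, 0, 0, 0, 0, 1, 1, 2]
step 2: w=[0.0001, 0.0001, 0.0001, 0.0001, 0.0001, 0.3441, 0.3441, 0.3110]  mean=-1.4401  Neff=2.9974  idx=[5, 5, 6, 6, 6, 7, 7, 7]

resampled_idx = [5, 5, 6, 6, 6, 7, 7, 7]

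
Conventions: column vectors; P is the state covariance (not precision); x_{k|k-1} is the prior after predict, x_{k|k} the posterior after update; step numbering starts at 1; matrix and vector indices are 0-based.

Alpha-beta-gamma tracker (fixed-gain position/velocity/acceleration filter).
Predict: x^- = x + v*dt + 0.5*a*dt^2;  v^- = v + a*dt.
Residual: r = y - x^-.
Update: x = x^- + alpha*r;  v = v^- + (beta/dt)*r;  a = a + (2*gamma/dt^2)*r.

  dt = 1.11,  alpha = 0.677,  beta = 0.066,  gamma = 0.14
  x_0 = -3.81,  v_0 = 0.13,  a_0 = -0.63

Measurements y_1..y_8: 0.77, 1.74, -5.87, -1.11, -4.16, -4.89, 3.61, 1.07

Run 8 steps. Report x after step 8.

x_post = 0.2738

step 1: x_pred=-4.0538  r=4.8238  x^+=-0.7881  v^+=-0.2825  a^+=0.4662
step 2: x_pred=-0.8144  r=2.5544  x^+=0.9149  v^+=0.3869  a^+=1.0467
step 3: x_pred=1.9892  r=-7.8592  x^+=-3.3315  v^+=1.0815  a^+=-0.7393
step 4: x_pred=-2.5865  r=1.4765  x^+=-1.5869  v^+=0.3486  a^+=-0.4038
step 5: x_pred=-1.4487  r=-2.7113  x^+=-3.2842  v^+=-0.2608  a^+=-1.0199
step 6: x_pred=-4.2020  r=-0.6880  x^+=-4.6678  v^+=-1.4338  a^+=-1.1763
step 7: x_pred=-6.9840  r=10.5940  x^+=0.1881  v^+=-2.1096  a^+=1.2312
step 8: x_pred=-1.3950  r=2.4650  x^+=0.2738  v^+=-0.5964  a^+=1.7914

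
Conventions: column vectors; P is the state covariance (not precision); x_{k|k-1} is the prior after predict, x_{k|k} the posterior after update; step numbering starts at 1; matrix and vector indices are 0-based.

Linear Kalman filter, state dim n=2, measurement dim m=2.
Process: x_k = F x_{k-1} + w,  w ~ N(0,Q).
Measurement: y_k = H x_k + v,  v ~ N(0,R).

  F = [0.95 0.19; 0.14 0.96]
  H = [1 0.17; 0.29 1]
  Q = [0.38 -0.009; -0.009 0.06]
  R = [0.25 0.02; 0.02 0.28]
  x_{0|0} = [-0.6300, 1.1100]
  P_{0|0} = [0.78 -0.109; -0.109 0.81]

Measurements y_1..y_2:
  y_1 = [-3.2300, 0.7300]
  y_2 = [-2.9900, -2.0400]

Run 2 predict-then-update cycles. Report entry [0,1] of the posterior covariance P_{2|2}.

step 1: x^-=[-0.3876, 0.9774]  P^-=[1.0738 0.1402; 0.1402 0.7925]  S=[1.3944 0.6132; 0.6132 1.2441]  K=[0.8013 -0.0320; -0.1243 0.7309]  nu=[-3.0086, -0.1350]  x^+=[-2.7939, 1.2527]  P^+=[0.2088 -0.0535; -0.0535 0.2177]
step 2: x^-=[-2.4162, 0.8115]  P^-=[0.5570 0.0083; 0.0083 0.2503]  S=[0.8170 0.2328; 0.2328 0.5820]  K=[0.6775 0.0208; -0.0694 0.4620]  nu=[-0.7118, -2.1508]  x^+=[-2.9431, -0.1329]  P^+=[0.1751 -0.0314; -0.0314 0.1371]

P_post[0,1] = -0.0314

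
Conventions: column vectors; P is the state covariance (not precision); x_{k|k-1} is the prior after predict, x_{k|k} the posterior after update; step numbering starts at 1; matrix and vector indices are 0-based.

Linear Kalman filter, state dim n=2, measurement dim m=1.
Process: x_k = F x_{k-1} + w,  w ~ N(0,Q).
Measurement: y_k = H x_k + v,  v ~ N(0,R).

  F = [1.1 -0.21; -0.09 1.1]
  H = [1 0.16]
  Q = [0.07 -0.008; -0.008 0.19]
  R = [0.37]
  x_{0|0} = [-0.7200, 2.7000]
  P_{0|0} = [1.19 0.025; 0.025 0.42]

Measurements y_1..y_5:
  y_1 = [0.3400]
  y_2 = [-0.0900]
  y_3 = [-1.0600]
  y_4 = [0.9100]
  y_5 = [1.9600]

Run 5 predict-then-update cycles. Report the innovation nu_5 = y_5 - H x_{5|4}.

step 1: x^-=[-1.3590, 3.0348]  P^-=[1.5169 -0.1921; -0.1921 0.7029]  S=[1.8434]  K=[0.8062; -0.0432]  nu=[1.2134]  x^+=[-0.3807, 2.9824]  P^+=[0.3188 -0.1279; -0.1279 0.6994]
step 2: x^-=[-1.0451, 3.3149]  P^-=[0.5456 -0.3583; -0.3583 1.0642]  S=[0.8282]  K=[0.5896; -0.2270]  nu=[0.4247]  x^+=[-0.7947, 3.2185]  P^+=[0.2577 -0.2474; -0.2474 1.0216]
step 3: x^-=[-1.5500, 3.6118]  P^-=[0.5412 -0.5736; -0.5736 1.4772]  S=[0.7655]  K=[0.5871; -0.4405]  nu=[-0.0879]  x^+=[-1.6016, 3.6505]  P^+=[0.2773 -0.3756; -0.3756 1.3286]
step 4: x^-=[-2.5284, 4.1597]  P^-=[0.6377 -0.8039; -0.8039 1.8742]  S=[0.7984]  K=[0.6376; -0.6313]  nu=[2.7728]  x^+=[-0.7605, 2.4092]  P^+=[0.3131 -0.4825; -0.4825 1.5560]
step 5: x^-=[-1.3425, 2.7186]  P^-=[0.7404 -0.9914; -0.9914 2.1709]  S=[0.8487]  K=[0.6855; -0.7589]  nu=[2.8675]  x^+=[0.6231, 0.5425]  P^+=[0.3416 -0.5499; -0.5499 1.6821]

innov = [2.8675]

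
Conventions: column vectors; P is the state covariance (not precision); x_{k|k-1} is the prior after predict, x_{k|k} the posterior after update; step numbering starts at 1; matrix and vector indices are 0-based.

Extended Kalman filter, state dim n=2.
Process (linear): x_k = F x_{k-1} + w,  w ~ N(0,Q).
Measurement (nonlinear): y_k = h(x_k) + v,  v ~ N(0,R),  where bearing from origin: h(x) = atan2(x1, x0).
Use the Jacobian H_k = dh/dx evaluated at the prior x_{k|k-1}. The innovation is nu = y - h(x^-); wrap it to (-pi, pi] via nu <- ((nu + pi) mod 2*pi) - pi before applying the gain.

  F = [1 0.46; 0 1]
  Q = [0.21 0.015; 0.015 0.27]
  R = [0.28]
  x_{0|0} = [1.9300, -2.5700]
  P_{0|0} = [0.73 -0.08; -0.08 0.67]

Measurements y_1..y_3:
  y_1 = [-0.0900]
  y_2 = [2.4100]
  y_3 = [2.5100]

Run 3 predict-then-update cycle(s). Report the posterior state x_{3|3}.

x_post = [-3.9606, -3.5803]

step 1: x^-=[0.7478, -2.5700]  P^-=[1.0082 0.2432; 0.2432 0.9400]  H_jac=[0.3587 0.1044]  S=[0.4382]  K=[0.8833; 0.4230]  nu=[1.1976]  x^+=[1.8057, -2.0634]  P^+=[0.6663 0.0795; 0.0795 0.8616]
step 2: x^-=[0.8565, -2.0634]  P^-=[1.1317 0.4908; 0.4908 1.1316]  H_jac=[0.4134 0.1716]  S=[0.5764]  K=[0.9579; 0.6889]  nu=[-2.6958]  x^+=[-1.7257, -3.9206]  P^+=[0.6029 0.1105; 0.1105 0.8580]
step 3: x^-=[-3.5292, -3.9206]  P^-=[1.0961 0.5201; 0.5201 1.1280]  H_jac=[0.1409 -0.1268]  S=[0.3013]  K=[0.2936; -0.2316]  nu=[-1.4695]  x^+=[-3.9606, -3.5803]  P^+=[1.0701 0.5406; 0.5406 1.1119]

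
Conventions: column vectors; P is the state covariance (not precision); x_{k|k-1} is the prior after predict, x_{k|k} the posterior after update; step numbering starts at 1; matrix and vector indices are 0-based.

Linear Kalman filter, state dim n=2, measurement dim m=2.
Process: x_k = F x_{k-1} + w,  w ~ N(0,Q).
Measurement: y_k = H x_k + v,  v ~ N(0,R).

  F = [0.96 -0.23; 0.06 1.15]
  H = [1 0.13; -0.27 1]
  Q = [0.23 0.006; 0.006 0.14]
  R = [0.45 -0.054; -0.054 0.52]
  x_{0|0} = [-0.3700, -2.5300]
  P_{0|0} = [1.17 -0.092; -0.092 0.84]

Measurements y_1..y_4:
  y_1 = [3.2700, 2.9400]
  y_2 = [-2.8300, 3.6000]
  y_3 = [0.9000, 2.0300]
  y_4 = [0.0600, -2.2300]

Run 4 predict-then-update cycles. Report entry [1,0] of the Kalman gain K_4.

K[1,0] = 0.0904

step 1: x^-=[0.2267, -2.9317]  P^-=[1.3933 -0.2491; -0.2491 1.2424]  S=[1.7996 -0.5090; -0.5090 1.9985]  K=[0.7196 -0.1296; 0.1473 0.6929]  nu=[3.4244, 5.9329]  x^+=[1.9221, 1.6834]  P^+=[0.3329 -0.0163; -0.0163 0.3479]
step 2: x^-=[1.4580, 2.0512]  P^-=[0.5625 -0.0847; -0.0847 0.5991]  S=[1.0006 -0.2097; -0.2097 1.2058]  K=[0.5293 -0.1041; 0.1051 0.5341]  nu=[-4.5547, 1.9424]  x^+=[-1.1551, 2.6098]  P^+=[0.2459 -0.0163; -0.0163 0.2676]
step 3: x^-=[-1.7092, 2.9319]  P^-=[0.4780 -0.0684; -0.0684 0.4926]  S=[0.9186 -0.1850; -0.1850 1.0844]  K=[0.4909 -0.0983; 0.0934 0.4872]  nu=[2.2280, -1.3634]  x^+=[-0.4813, 2.4757]  P^+=[0.2283 -0.0160; -0.0160 0.2440]
step 4: x^-=[-1.0315, 2.8182]  P^-=[0.4604 -0.0628; -0.0628 0.4613]  S=[0.9018 -0.1790; -0.1790 1.0488]  K=[0.4824 -0.0961; 0.0904 0.4714]  nu=[0.7251, -5.3267]  x^+=[-0.1697, 0.3725]  P^+=[0.2243 -0.0155; -0.0155 0.2361]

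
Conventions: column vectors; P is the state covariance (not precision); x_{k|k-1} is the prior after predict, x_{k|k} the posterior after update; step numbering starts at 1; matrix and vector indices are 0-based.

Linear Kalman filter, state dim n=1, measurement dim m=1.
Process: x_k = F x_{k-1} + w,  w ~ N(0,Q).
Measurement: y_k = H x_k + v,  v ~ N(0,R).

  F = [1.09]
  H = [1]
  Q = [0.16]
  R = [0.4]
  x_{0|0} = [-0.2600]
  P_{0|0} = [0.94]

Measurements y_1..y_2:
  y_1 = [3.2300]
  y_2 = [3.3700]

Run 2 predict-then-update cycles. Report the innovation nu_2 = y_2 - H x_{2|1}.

step 1: x^-=[-0.2834]  P^-=[1.2768]  S=[1.6768]  K=[0.7615]  nu=[3.5134]  x^+=[2.3919]  P^+=[0.3046]
step 2: x^-=[2.6072]  P^-=[0.5219]  S=[0.9219]  K=[0.5661]  nu=[0.7628]  x^+=[3.0390]  P^+=[0.2264]

innov = [0.7628]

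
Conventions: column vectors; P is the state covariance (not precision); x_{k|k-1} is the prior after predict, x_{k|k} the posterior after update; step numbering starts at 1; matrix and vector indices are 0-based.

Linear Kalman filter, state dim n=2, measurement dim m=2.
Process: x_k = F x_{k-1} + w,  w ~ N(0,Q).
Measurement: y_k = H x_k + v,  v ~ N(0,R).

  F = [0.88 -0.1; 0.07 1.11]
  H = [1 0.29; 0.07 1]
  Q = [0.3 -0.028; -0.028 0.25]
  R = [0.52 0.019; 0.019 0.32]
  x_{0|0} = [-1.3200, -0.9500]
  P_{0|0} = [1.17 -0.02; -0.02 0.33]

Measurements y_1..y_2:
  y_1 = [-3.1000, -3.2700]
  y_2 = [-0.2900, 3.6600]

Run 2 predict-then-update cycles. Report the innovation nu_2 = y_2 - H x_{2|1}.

step 1: x^-=[-1.0666, -1.1469]  P^-=[1.2129 -0.0120; -0.0120 0.6592]  S=[1.7814 0.2829; 0.2829 0.9835]  K=[0.6991 -0.1269; -0.0060 0.6712]  nu=[-1.7008, -2.0484]  x^+=[-1.9956, -2.5116]  P^+=[0.3767 -0.0537; -0.0537 0.2184]
step 2: x^-=[-1.5050, -2.9275]  P^-=[0.6033 -0.0811; -0.0811 0.5126]  S=[1.1194 0.1271; 0.1271 0.8242]  K=[0.5327 -0.1293; -0.0097 0.6165]  nu=[2.0640, 6.6929]  x^+=[-1.2712, 1.1789]  P^+=[0.2895 -0.0515; -0.0515 0.2007]

innov = [2.0640, 6.6929]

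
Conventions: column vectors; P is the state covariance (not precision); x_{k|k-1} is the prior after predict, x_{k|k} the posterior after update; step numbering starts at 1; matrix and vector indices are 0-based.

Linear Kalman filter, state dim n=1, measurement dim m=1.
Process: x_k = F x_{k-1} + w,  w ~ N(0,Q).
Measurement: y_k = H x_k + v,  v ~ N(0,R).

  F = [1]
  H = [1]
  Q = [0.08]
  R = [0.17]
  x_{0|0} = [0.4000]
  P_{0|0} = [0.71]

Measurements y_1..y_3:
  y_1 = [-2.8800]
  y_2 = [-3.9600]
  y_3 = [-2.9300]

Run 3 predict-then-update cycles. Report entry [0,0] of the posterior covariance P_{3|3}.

step 1: x^-=[0.4000]  P^-=[0.7900]  S=[0.9600]  K=[0.8229]  nu=[-3.2800]  x^+=[-2.2992]  P^+=[0.1399]
step 2: x^-=[-2.2992]  P^-=[0.2199]  S=[0.3899]  K=[0.5640]  nu=[-1.6608]  x^+=[-3.2359]  P^+=[0.0959]
step 3: x^-=[-3.2359]  P^-=[0.1759]  S=[0.3459]  K=[0.5085]  nu=[0.3059]  x^+=[-3.0803]  P^+=[0.0864]

P_post[0,0] = 0.0864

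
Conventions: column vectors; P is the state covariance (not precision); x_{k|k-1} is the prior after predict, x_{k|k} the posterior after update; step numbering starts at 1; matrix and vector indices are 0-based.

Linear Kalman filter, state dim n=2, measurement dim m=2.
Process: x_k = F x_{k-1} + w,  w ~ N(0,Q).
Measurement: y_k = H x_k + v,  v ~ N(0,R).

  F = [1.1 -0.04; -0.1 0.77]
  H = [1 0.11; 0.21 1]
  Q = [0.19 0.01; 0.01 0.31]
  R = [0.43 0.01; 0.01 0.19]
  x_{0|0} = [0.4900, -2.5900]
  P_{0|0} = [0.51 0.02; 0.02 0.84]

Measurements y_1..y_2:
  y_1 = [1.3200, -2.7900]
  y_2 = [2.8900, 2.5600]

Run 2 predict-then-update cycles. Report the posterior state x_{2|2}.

step 1: x^-=[0.6426, -2.0433]  P^-=[0.8067 -0.0550; -0.0550 0.8101]  S=[1.2344 0.2123; 0.2123 1.0126]  K=[0.6527 -0.0238; -0.1120 0.8121]  nu=[0.9022, -0.8816]  x^+=[1.2524, -2.8603]  P^+=[0.2868 -0.0582; -0.0582 0.1654]
step 2: x^-=[1.4921, -2.3277]  P^-=[0.5425 -0.0762; -0.0762 0.4199]  S=[0.9608 0.0921; 0.0921 0.6018]  K=[0.5581 -0.0228; -0.0970 0.6860]  nu=[1.6540, 4.5744]  x^+=[2.3109, 0.6498]  P^+=[0.2453 -0.0503; -0.0503 0.1399]

x_post = [2.3109, 0.6498]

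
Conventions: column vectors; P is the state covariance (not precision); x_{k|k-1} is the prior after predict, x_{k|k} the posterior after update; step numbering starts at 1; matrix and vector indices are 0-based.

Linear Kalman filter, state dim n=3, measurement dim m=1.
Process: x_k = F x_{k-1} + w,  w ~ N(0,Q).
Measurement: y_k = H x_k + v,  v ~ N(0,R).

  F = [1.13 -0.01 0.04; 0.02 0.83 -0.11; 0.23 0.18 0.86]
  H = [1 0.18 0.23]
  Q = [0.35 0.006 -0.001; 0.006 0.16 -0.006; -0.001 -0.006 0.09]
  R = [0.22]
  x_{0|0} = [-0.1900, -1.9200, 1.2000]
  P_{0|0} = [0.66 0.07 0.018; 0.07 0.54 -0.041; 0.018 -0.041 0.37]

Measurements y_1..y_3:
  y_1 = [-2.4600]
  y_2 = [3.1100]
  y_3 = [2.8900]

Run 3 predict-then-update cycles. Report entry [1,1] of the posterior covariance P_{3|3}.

P_post[1,1] = 0.5180

step 1: x^-=[-0.1475, -1.7294, 0.6427]  P^-=[1.1935 0.0768 0.2141; 0.0768 0.5465 0.0277; 0.2141 0.0277 0.4163]  S=[1.5816]  K=[0.7945; 0.1148; 0.1990]  nu=[-2.1490]  x^+=[-1.8548, -1.9761, 0.2149]  P^+=[0.1952 -0.0674 -0.0360; -0.0674 0.5256 -0.0084; -0.0360 -0.0084 0.3536]
step 2: x^-=[-2.0676, -1.7009, -0.5975]  P^-=[0.5981 -0.0546 0.0121; -0.0546 0.5259 0.0213; 0.0121 0.0213 0.3565]  S=[0.8417]  K=[0.7023; 0.0535; 0.1163]  nu=[5.6212]  x^+=[1.8799, -1.4004, 0.0562]  P^+=[0.1830 -0.0862 -0.0567; -0.0862 0.5235 0.0161; -0.0567 0.0161 0.3451]
step 3: x^-=[2.1406, -1.1309, 0.2287]  P^-=[0.5811 -0.0690 -0.0155; -0.0690 0.5194 0.0353; -0.0155 0.0353 0.3473]  S=[0.8073]  K=[0.7001; 0.0404; 0.0877]  nu=[0.9004]  x^+=[2.7709, -1.0945, 0.3076]  P^+=[0.1855 -0.0918 -0.0650; -0.0918 0.5180 0.0324; -0.0650 0.0324 0.3411]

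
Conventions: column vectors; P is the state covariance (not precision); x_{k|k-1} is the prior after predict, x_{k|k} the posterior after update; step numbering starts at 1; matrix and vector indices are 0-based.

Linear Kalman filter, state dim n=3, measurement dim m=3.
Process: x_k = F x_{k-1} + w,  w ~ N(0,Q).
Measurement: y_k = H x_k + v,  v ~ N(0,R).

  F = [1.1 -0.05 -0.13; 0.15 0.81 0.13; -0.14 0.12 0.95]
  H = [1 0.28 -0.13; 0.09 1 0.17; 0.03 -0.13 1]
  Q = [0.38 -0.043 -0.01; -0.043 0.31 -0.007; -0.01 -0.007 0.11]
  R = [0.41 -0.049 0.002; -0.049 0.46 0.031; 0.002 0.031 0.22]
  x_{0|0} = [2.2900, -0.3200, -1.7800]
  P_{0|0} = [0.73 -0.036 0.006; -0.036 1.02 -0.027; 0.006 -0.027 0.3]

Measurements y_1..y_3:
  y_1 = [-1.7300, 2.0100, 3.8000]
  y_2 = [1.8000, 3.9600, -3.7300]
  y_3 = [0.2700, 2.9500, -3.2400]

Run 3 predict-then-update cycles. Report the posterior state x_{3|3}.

step 1: x^-=[2.7664, -0.1471, -2.0500]  P^-=[1.2728 0.0030 -0.1625; 0.0030 0.9865 0.0968; -0.1625 0.0968 0.4032]  S=[1.8039 0.3023 -0.1816; 0.3023 1.4970 0.0540; -0.1816 0.0540 0.6061]  K=[0.7350 -0.0891 0.0224; 0.0253 0.6688 -0.1037; -0.0577 0.0903 0.6111]  nu=[-4.7217, 2.2566, 5.7479]  x^+=[-0.7762, 0.6465, 1.9389]  P^+=[0.3320 -0.1028 -0.0197; -0.1028 0.3055 0.0408; -0.0197 0.0408 0.1430]
step 2: x^-=[-1.1382, 0.6593, 2.0282]  P^-=[0.8024 -0.1009 -0.1184; -0.1009 0.5032 0.0728; -0.1184 0.0728 0.2680]  S=[1.2253 0.0300 -0.1112; 0.0300 0.9804 0.0714; -0.1112 0.0714 0.4720]  K=[0.6451 -0.0688 -0.0098; 0.0060 0.5214 -0.0683; -0.0636 0.0744 0.5140]  nu=[3.0172, 3.0583, -5.6383]  x^+=[0.6529, 2.6568, -0.8344]  P^+=[0.2889 -0.0857 -0.0228; -0.0857 0.2392 0.0348; -0.0228 0.0348 0.1205]
step 3: x^-=[0.6939, 2.1415, -0.5653]  P^-=[0.7486 -0.0895 -0.1091; -0.0895 0.4611 0.0577; -0.1091 0.0577 0.2447]  S=[1.1729 0.0283 -0.1048; 0.0283 0.9344 0.0591; -0.1048 0.0591 0.4523]  K=[0.6294 -0.0618 -0.0120; 0.0087 0.4998 -0.0741; -0.0639 0.0665 0.4937]  nu=[-1.0970, 0.8422, -2.4171]  x^+=[-0.0196, 2.7320, -1.6325]  P^+=[0.2809 -0.0811 -0.0223; -0.0811 0.2291 0.0314; -0.0223 0.0314 0.1153]

x_post = [-0.0196, 2.7320, -1.6325]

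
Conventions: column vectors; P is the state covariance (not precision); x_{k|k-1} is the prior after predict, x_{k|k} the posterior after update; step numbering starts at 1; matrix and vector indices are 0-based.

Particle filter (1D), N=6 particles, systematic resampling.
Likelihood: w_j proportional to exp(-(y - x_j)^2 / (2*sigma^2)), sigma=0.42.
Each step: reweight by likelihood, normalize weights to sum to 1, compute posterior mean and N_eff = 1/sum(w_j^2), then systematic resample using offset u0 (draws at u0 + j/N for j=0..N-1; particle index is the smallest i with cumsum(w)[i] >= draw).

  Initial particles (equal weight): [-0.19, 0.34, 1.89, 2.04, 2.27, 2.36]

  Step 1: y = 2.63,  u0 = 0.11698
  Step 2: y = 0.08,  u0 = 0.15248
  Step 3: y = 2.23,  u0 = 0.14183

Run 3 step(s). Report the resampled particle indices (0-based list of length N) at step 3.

resampled_idx = [0, 1, 2, 3, 4, 5]

step 1: w=[0.0000, 0.0000, 0.1013, 0.1783, 0.3313, 0.3891]  mean=2.2255  Neff=3.2983  idx=[3, 4, 4, 5, 5, 5]
step 2: w=[0.8349, 0.0558, 0.0558, 0.0178, 0.0178, 0.0178]  mean=2.0828  Neff=1.4200  idx=[0, 0, 0, 0, 0, 5]
step 3: w=[0.1651, 0.1651, 0.1651, 0.1651, 0.1651, 0.1744]  mean=2.0958  Neff=5.9974  idx=[0, 1, 2, 3, 4, 5]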